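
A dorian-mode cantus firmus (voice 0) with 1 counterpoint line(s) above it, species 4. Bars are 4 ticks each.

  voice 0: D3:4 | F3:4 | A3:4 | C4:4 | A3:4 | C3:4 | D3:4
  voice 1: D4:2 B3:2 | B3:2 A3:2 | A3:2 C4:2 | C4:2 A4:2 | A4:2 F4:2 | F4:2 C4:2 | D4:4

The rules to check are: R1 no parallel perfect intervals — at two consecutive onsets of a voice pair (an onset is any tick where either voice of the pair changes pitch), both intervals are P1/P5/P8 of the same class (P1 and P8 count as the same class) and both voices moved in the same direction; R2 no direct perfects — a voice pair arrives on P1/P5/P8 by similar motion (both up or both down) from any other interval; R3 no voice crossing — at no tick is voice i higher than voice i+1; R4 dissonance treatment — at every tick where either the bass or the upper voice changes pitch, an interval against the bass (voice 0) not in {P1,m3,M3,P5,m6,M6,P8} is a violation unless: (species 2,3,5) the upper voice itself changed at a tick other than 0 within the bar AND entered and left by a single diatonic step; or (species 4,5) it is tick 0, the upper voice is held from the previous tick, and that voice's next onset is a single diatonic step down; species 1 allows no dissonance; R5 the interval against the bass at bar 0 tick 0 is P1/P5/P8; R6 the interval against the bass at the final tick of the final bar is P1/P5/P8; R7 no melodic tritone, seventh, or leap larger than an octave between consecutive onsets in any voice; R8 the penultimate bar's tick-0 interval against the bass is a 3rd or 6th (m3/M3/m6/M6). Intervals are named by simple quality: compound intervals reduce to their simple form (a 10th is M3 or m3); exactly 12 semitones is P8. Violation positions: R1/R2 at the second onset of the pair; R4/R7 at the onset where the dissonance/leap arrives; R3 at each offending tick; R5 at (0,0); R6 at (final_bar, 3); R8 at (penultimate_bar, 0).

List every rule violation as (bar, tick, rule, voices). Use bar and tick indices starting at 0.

(5, 0, R4, (0, 1))
(5, 0, R8, (0, 1))
(6, 0, R1, (0, 1))

bar 0: v0=D3 v1=D4 downbeat P8
bar 1: v0=F3 v1=B3 downbeat TT
bar 2: v0=A3 v1=A3 downbeat P1
bar 3: v0=C4 v1=C4 downbeat P1
bar 4: v0=A3 v1=A4 downbeat P8
bar 5: v0=C3 v1=F4 downbeat P4
bar 6: v0=D3 v1=D4 downbeat P8
  -> R4 @ bar 5 tick 0 v(0, 1): C3/F4 P4 untreated
  -> R8 @ bar 5 tick 0 v(0, 1): penult P4 not 3rd/6th
  -> R1 @ bar 6 tick 0 v(0, 1): C3/C4 P8 -> D3/D4 P8 similar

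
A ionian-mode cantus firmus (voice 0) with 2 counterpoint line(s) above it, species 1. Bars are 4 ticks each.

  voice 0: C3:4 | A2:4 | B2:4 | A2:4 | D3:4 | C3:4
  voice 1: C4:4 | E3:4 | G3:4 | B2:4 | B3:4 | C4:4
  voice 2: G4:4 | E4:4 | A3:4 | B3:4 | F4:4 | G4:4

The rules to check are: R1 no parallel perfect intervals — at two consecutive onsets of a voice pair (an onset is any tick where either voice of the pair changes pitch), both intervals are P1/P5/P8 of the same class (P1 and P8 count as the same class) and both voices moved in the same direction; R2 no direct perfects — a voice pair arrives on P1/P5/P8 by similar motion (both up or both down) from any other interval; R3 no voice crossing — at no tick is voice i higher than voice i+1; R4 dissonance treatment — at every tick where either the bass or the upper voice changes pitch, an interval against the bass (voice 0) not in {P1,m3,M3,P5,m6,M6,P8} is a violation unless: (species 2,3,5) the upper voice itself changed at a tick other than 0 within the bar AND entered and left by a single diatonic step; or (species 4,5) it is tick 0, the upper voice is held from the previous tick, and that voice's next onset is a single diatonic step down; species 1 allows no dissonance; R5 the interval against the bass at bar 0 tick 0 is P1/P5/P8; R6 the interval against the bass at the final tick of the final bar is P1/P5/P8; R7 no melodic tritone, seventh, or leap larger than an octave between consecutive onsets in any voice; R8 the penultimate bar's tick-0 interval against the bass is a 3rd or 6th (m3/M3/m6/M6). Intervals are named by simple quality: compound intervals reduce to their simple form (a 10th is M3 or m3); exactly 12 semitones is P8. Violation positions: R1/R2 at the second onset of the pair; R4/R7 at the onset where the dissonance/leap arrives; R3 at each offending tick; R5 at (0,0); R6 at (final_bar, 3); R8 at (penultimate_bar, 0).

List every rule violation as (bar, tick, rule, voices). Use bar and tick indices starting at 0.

(1, 0, R1, (0, 2))
(1, 0, R2, (0, 1))
(1, 0, R2, (1, 2))
(2, 0, R4, (0, 2))
(3, 0, R4, (0, 1))
(3, 0, R4, (0, 2))
(4, 0, R7, (2,))
(5, 0, R2, (1, 2))

bar 0: v0=C3 v1=C4 v2=G4 downbeat P5
bar 1: v0=A2 v1=E3 v2=E4 downbeat P5
bar 2: v0=B2 v1=G3 v2=A3 downbeat m7
bar 3: v0=A2 v1=B2 v2=B3 downbeat M2
bar 4: v0=D3 v1=B3 v2=F4 downbeat m3
bar 5: v0=C3 v1=C4 v2=G4 downbeat P5
  -> R1 @ bar 1 tick 0 v(0, 2): C3/G4 P5 -> A2/E4 P5 similar
  -> R2 @ bar 1 tick 0 v(0, 1): C3/C4 P8 -> A2/E3 P5 similar
  -> R2 @ bar 1 tick 0 v(1, 2): C4/G4 P5 -> E3/E4 P8 similar
  -> R4 @ bar 2 tick 0 v(0, 2): B2/A3 m7 untreated
  -> R4 @ bar 3 tick 0 v(0, 1): A2/B2 M2 untreated
  -> R4 @ bar 3 tick 0 v(0, 2): A2/B3 M2 untreated
  -> R7 @ bar 4 tick 0 v(2,): B3->F4 leap 6st
  -> R2 @ bar 5 tick 0 v(1, 2): B3/F4 TT -> C4/G4 P5 similar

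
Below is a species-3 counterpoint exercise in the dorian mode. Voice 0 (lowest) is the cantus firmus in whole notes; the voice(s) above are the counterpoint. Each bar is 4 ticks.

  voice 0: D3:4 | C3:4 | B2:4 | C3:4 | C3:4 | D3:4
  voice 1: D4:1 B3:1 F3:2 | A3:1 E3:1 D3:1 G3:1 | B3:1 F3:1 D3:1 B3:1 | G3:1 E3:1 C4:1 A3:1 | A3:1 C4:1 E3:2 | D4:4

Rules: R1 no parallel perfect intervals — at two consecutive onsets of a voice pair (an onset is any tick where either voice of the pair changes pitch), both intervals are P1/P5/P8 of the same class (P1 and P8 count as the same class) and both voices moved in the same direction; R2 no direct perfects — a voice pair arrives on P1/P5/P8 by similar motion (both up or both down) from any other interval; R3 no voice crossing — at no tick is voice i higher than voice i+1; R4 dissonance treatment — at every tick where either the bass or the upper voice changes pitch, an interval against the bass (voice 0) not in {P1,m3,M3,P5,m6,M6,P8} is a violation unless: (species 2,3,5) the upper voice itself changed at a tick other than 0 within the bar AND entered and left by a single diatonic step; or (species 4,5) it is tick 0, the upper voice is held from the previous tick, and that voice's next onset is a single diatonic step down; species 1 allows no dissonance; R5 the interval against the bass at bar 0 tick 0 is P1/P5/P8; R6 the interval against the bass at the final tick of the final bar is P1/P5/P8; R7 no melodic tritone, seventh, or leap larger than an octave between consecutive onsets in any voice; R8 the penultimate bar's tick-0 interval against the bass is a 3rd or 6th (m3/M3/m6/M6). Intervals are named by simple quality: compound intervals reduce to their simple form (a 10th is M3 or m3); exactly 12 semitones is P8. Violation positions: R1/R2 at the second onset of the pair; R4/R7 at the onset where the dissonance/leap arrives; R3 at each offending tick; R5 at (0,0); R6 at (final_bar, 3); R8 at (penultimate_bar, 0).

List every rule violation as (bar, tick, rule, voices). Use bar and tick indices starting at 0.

bar 0: v0=D3 v1=D4 downbeat P8
bar 1: v0=C3 v1=A3 downbeat M6
bar 2: v0=B2 v1=B3 downbeat P8
bar 3: v0=C3 v1=G3 downbeat P5
bar 4: v0=C3 v1=A3 downbeat M6
bar 5: v0=D3 v1=D4 downbeat P8
  -> R7 @ bar 0 tick 2 v(1,): B3->F3 leap 6st
  -> R4 @ bar 1 tick 2 v(0, 1): C3/D3 M2 untreated
  -> R4 @ bar 2 tick 1 v(0, 1): B2/F3 TT untreated
  -> R7 @ bar 2 tick 1 v(1,): B3->F3 leap 6st
  -> R2 @ bar 5 tick 0 v(0, 1): C3/E3 M3 -> D3/D4 P8 similar
  -> R7 @ bar 5 tick 0 v(1,): E3->D4 leap 10st

(0, 2, R7, (1,))
(1, 2, R4, (0, 1))
(2, 1, R4, (0, 1))
(2, 1, R7, (1,))
(5, 0, R2, (0, 1))
(5, 0, R7, (1,))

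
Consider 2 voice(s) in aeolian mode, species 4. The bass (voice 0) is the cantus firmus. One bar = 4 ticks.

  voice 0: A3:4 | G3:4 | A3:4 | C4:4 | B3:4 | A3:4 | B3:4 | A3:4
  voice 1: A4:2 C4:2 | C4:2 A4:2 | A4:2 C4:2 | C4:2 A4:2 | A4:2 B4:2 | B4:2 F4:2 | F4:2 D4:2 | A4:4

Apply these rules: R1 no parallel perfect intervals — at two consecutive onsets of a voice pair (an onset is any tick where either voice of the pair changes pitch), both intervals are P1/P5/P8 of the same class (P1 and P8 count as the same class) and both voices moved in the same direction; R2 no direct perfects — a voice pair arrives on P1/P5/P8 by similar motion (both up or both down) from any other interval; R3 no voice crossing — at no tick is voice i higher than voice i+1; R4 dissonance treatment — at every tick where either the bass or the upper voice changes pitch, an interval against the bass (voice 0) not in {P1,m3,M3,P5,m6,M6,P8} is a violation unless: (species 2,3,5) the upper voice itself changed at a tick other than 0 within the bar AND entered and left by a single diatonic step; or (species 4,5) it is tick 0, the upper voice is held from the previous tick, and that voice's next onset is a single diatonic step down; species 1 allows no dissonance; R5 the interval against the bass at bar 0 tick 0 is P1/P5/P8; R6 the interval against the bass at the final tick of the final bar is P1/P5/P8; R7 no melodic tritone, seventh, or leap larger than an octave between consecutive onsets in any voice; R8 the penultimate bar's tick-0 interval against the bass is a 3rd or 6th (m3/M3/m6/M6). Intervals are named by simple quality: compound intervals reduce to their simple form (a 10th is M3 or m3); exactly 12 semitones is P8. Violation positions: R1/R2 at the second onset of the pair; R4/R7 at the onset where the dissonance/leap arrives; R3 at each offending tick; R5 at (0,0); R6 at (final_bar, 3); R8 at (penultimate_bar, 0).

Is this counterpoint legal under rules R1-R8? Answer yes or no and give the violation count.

No (7 violations)

bar 0: v0=A3 v1=A4 (P8)
bar 1: v0=G3 v1=C4 (P4)
bar 2: v0=A3 v1=A4 (P8)
bar 3: v0=C4 v1=C4 (P1)
bar 4: v0=B3 v1=A4 (m7)
bar 5: v0=A3 v1=B4 (M2)
bar 6: v0=B3 v1=F4 (TT)
bar 7: v0=A3 v1=A4 (P8)
  R4 @ bar1.0: G3/C4 P4 untreated
  R4 @ bar1.2: G3/A4 M2 untreated
  R4 @ bar4.0: B3/A4 m7 untreated
  R4 @ bar5.0: A3/B4 M2 untreated
  R7 @ bar5.2: B4->F4 leap 6st
  R4 @ bar6.0: B3/F4 TT untreated
  R8 @ bar6.0: penult TT not 3rd/6th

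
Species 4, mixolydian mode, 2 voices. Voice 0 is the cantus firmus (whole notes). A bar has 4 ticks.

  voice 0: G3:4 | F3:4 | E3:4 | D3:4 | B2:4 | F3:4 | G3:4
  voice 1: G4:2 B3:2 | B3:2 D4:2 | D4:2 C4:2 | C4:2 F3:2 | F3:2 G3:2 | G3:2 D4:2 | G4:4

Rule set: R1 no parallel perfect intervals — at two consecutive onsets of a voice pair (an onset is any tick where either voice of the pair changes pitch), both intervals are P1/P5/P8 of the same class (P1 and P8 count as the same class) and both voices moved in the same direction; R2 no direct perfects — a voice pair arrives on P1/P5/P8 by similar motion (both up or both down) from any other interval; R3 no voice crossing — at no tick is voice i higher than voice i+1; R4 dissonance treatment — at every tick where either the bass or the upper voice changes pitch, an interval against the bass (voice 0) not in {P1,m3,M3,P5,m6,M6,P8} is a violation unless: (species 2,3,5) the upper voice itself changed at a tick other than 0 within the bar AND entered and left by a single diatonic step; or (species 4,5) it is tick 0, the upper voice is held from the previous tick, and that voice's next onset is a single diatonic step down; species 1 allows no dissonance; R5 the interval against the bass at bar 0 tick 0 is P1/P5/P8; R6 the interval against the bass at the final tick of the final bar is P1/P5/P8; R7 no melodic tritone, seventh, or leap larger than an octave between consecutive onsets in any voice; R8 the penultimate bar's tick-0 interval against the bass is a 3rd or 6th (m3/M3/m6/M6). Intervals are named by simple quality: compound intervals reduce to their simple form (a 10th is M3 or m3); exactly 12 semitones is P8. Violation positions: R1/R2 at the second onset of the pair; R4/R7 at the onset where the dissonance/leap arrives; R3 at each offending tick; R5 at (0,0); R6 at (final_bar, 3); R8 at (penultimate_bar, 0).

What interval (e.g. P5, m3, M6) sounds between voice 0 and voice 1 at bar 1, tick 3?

M6

voice 0=F3 voice 1=D4 -> M6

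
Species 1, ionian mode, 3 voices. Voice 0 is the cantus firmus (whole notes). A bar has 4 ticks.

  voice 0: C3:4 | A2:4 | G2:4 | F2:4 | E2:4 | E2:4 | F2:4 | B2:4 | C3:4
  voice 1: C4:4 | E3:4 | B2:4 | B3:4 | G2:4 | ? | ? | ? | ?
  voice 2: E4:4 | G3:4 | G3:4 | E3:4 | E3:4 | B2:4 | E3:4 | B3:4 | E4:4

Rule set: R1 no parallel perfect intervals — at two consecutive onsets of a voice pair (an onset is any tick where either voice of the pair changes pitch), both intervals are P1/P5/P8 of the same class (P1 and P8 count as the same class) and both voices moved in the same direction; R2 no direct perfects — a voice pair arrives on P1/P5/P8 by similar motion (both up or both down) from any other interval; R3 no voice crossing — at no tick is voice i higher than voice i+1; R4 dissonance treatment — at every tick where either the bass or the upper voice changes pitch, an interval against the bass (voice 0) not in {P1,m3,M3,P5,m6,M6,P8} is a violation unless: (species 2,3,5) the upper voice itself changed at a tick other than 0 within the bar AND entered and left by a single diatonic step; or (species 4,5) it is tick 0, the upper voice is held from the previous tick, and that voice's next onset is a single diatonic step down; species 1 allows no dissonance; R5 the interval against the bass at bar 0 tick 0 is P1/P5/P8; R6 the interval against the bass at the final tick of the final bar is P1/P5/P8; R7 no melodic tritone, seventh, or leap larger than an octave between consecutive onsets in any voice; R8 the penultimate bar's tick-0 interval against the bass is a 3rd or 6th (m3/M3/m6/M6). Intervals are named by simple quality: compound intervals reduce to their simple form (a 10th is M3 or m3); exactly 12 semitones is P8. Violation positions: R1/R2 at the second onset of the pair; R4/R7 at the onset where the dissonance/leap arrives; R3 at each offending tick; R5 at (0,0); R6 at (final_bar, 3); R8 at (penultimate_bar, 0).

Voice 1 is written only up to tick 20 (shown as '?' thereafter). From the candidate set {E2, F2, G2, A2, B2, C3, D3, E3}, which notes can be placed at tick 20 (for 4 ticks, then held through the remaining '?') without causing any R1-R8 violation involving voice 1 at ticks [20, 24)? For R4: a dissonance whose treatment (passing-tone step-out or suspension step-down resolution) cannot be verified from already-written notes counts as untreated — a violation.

{B2, G2}

E2: violates R2
F2: violates R4
G2: legal
A2: violates R4
B2: legal
C3: violates R3
D3: violates R3,R4
E3: violates R3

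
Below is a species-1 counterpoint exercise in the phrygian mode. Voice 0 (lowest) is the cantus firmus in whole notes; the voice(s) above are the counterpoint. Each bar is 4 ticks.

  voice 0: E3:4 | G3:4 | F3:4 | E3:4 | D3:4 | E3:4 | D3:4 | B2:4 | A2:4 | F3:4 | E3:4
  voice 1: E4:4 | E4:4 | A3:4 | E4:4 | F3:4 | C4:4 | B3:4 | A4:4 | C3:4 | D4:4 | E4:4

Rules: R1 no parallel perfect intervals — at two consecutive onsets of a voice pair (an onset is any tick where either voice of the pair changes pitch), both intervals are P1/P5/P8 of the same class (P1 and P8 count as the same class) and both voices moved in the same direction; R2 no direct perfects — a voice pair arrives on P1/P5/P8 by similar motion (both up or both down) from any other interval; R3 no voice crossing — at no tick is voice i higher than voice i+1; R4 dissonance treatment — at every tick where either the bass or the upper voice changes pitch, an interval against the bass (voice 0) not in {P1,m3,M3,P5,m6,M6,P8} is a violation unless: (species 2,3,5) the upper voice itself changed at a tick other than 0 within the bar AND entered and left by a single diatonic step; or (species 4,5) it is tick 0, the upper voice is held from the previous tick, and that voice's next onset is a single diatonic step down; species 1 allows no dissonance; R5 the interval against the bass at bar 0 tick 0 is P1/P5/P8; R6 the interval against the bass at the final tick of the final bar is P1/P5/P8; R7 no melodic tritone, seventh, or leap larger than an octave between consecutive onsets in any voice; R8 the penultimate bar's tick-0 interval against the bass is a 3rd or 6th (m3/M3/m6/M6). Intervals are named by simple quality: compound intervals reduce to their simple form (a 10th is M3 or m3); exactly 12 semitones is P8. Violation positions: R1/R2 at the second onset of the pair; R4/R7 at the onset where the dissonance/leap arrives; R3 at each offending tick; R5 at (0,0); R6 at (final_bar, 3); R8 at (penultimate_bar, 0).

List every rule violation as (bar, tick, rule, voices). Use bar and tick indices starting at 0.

bar 0: v0=E3 v1=E4 downbeat P8
bar 1: v0=G3 v1=E4 downbeat M6
bar 2: v0=F3 v1=A3 downbeat M3
bar 3: v0=E3 v1=E4 downbeat P8
bar 4: v0=D3 v1=F3 downbeat m3
bar 5: v0=E3 v1=C4 downbeat m6
bar 6: v0=D3 v1=B3 downbeat M6
bar 7: v0=B2 v1=A4 downbeat m7
bar 8: v0=A2 v1=C3 downbeat m3
bar 9: v0=F3 v1=D4 downbeat M6
bar 10: v0=E3 v1=E4 downbeat P8
  -> R7 @ bar 4 tick 0 v(1,): E4->F3 leap 11st
  -> R4 @ bar 7 tick 0 v(0, 1): B2/A4 m7 untreated
  -> R7 @ bar 7 tick 0 v(1,): B3->A4 leap 10st
  -> R7 @ bar 8 tick 0 v(1,): A4->C3 leap 21st
  -> R7 @ bar 9 tick 0 v(1,): C3->D4 leap 14st

(4, 0, R7, (1,))
(7, 0, R4, (0, 1))
(7, 0, R7, (1,))
(8, 0, R7, (1,))
(9, 0, R7, (1,))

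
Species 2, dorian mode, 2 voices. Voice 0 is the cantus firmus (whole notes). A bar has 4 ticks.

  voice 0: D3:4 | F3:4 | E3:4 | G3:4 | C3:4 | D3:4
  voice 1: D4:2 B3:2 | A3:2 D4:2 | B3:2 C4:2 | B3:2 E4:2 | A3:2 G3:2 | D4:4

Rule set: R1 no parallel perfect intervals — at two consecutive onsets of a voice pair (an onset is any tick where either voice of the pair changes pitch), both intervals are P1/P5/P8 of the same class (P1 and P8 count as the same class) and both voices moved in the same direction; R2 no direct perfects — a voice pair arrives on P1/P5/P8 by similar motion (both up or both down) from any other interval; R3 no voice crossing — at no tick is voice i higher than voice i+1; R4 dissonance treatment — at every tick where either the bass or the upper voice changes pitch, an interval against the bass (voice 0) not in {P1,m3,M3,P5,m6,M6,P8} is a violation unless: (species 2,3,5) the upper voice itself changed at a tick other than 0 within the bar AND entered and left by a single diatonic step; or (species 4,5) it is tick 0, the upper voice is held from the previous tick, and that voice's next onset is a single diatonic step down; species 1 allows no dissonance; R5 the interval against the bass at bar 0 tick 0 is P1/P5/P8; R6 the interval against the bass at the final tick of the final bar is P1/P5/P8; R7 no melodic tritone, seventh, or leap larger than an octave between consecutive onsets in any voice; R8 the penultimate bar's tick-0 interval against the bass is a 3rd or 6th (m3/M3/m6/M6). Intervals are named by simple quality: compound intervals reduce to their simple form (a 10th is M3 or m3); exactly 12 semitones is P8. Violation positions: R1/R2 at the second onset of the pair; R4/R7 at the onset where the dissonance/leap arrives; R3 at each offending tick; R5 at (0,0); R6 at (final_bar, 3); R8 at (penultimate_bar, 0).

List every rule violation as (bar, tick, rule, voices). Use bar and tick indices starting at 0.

bar 0: v0=D3 v1=D4 downbeat P8
bar 1: v0=F3 v1=A3 downbeat M3
bar 2: v0=E3 v1=B3 downbeat P5
bar 3: v0=G3 v1=B3 downbeat M3
bar 4: v0=C3 v1=A3 downbeat M6
bar 5: v0=D3 v1=D4 downbeat P8
  -> R2 @ bar 2 tick 0 v(0, 1): F3/D4 M6 -> E3/B3 P5 similar
  -> R2 @ bar 5 tick 0 v(0, 1): C3/G3 P5 -> D3/D4 P8 similar

(2, 0, R2, (0, 1))
(5, 0, R2, (0, 1))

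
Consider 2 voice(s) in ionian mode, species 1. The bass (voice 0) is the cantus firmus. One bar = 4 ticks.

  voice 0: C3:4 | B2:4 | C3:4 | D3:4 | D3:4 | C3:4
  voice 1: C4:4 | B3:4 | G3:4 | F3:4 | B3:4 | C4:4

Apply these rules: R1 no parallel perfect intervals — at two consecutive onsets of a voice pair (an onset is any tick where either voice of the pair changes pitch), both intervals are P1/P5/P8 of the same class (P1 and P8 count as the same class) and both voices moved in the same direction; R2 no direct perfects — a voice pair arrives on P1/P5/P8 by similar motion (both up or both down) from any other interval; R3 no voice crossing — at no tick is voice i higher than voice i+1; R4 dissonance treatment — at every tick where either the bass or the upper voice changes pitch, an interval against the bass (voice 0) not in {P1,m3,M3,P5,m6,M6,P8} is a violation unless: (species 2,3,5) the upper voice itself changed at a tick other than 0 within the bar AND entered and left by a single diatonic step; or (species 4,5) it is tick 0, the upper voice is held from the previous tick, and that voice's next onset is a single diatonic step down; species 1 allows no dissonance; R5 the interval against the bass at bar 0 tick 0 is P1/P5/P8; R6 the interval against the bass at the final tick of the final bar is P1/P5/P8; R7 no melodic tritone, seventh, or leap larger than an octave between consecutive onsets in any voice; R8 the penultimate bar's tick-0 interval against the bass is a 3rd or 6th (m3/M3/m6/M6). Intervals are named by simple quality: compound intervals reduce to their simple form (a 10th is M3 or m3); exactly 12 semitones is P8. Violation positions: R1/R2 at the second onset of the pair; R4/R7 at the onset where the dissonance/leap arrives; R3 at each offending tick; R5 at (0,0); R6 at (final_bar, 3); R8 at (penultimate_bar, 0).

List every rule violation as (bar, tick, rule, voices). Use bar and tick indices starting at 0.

(1, 0, R1, (0, 1))
(4, 0, R7, (1,))

bar 0: v0=C3 v1=C4 downbeat P8
bar 1: v0=B2 v1=B3 downbeat P8
bar 2: v0=C3 v1=G3 downbeat P5
bar 3: v0=D3 v1=F3 downbeat m3
bar 4: v0=D3 v1=B3 downbeat M6
bar 5: v0=C3 v1=C4 downbeat P8
  -> R1 @ bar 1 tick 0 v(0, 1): C3/C4 P8 -> B2/B3 P8 similar
  -> R7 @ bar 4 tick 0 v(1,): F3->B3 leap 6st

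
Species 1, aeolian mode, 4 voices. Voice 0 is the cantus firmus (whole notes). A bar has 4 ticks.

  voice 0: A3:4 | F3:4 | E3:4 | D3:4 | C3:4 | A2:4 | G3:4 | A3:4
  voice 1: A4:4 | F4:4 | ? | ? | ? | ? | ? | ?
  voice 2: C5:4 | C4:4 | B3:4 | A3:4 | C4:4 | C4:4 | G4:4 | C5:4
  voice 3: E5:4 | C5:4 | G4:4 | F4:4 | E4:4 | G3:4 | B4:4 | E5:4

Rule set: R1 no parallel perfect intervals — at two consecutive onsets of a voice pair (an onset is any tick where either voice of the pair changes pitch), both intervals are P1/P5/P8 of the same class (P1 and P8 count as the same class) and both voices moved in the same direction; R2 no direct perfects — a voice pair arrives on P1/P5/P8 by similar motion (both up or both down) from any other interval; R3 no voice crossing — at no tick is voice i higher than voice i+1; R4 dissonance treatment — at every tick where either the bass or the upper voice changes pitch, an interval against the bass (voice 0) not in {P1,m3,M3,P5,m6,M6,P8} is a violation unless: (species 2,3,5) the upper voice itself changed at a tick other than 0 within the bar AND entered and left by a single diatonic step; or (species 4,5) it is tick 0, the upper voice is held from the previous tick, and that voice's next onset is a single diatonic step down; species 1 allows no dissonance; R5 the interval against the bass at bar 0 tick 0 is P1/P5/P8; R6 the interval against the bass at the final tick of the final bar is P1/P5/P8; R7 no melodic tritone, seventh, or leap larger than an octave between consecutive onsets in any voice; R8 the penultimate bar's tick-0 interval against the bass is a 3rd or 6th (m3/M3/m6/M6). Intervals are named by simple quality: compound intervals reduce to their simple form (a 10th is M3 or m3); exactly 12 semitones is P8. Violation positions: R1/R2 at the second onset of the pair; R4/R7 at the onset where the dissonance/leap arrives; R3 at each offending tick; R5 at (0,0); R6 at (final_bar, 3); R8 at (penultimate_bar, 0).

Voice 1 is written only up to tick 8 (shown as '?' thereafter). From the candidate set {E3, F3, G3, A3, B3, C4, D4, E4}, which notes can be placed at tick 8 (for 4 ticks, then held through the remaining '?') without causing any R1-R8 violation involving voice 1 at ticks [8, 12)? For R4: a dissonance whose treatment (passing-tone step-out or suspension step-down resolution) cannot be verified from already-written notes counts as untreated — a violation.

{}

E3: violates R1,R2,R7
F3: violates R4
G3: violates R2,R7
A3: violates R4
B3: violates R2,R7
C4: violates R1,R3
D4: violates R3,R4
E4: violates R1,R3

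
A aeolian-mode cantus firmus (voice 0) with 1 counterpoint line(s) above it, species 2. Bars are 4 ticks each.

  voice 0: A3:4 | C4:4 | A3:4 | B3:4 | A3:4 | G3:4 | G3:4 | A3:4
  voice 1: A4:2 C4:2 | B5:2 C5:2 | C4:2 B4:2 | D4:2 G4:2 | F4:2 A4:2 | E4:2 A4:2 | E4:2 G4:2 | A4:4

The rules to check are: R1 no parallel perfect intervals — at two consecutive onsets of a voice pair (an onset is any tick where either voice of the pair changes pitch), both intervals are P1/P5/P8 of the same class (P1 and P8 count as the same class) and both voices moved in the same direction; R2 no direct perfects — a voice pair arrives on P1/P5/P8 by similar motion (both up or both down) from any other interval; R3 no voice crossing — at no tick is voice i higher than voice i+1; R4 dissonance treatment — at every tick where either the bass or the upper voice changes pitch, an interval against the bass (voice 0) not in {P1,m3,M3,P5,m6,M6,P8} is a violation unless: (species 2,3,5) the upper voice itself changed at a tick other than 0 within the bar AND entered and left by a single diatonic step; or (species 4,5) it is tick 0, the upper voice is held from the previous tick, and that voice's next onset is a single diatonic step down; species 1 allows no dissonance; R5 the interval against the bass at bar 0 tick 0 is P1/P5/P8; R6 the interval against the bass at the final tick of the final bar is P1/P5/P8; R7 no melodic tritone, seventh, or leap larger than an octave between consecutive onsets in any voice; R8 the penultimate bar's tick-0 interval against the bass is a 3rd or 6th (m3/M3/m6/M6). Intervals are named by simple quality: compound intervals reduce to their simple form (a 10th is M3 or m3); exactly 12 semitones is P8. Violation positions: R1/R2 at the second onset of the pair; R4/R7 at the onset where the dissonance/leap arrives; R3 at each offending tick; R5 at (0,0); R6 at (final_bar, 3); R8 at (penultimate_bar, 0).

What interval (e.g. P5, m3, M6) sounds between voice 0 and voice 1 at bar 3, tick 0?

m3

voice 0=B3 voice 1=D4 -> m3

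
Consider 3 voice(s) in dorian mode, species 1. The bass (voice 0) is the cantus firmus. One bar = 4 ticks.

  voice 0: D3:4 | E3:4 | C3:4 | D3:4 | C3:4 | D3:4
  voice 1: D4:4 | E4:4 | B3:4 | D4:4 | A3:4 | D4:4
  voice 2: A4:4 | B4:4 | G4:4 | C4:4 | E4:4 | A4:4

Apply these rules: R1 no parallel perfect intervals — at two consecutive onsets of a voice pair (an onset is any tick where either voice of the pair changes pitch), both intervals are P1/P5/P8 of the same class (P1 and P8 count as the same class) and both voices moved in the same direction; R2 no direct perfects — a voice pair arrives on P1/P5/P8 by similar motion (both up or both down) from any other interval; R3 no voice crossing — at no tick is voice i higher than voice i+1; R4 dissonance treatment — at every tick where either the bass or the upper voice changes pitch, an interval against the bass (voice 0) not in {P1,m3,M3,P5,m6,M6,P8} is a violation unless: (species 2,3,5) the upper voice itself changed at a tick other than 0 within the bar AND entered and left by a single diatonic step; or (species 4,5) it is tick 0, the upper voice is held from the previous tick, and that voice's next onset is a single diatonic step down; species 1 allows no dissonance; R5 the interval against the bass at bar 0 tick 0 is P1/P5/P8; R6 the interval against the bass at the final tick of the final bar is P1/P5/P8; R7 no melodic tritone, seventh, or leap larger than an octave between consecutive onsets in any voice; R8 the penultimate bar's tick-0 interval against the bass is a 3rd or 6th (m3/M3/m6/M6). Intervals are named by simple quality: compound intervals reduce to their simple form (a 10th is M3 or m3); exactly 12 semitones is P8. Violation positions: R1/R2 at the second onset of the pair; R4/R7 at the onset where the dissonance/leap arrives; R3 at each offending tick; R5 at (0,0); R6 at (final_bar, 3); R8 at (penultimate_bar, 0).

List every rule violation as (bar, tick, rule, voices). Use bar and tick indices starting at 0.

bar 0: v0=D3 v1=D4 v2=A4 downbeat P5
bar 1: v0=E3 v1=E4 v2=B4 downbeat P5
bar 2: v0=C3 v1=B3 v2=G4 downbeat P5
bar 3: v0=D3 v1=D4 v2=C4 downbeat m7
bar 4: v0=C3 v1=A3 v2=E4 downbeat M3
bar 5: v0=D3 v1=D4 v2=A4 downbeat P5
  -> R1 @ bar 1 tick 0 v(0, 1): D3/D4 P8 -> E3/E4 P8 similar
  -> R1 @ bar 1 tick 0 v(0, 2): D3/A4 P5 -> E3/B4 P5 similar
  -> R1 @ bar 1 tick 0 v(1, 2): D4/A4 P5 -> E4/B4 P5 similar
  -> R1 @ bar 2 tick 0 v(0, 2): E3/B4 P5 -> C3/G4 P5 similar
  -> R4 @ bar 2 tick 0 v(0, 1): C3/B3 M7 untreated
  -> R2 @ bar 3 tick 0 v(0, 1): C3/B3 M7 -> D3/D4 P8 similar
  -> R3 @ bar 3 tick 0 v(1, 2): D4 above C4
  -> R4 @ bar 3 tick 0 v(0, 2): D3/C4 m7 untreated
  -> R3 @ bar 3 tick 1 v(1, 2): D4 above C4
  -> R3 @ bar 3 tick 2 v(1, 2): D4 above C4
  -> R3 @ bar 3 tick 3 v(1, 2): D4 above C4
  -> R1 @ bar 5 tick 0 v(1, 2): A3/E4 P5 -> D4/A4 P5 similar
  -> R2 @ bar 5 tick 0 v(0, 1): C3/A3 M6 -> D3/D4 P8 similar
  -> R2 @ bar 5 tick 0 v(0, 2): C3/E4 M3 -> D3/A4 P5 similar

(1, 0, R1, (0, 1))
(1, 0, R1, (0, 2))
(1, 0, R1, (1, 2))
(2, 0, R1, (0, 2))
(2, 0, R4, (0, 1))
(3, 0, R2, (0, 1))
(3, 0, R3, (1, 2))
(3, 0, R4, (0, 2))
(3, 1, R3, (1, 2))
(3, 2, R3, (1, 2))
(3, 3, R3, (1, 2))
(5, 0, R1, (1, 2))
(5, 0, R2, (0, 1))
(5, 0, R2, (0, 2))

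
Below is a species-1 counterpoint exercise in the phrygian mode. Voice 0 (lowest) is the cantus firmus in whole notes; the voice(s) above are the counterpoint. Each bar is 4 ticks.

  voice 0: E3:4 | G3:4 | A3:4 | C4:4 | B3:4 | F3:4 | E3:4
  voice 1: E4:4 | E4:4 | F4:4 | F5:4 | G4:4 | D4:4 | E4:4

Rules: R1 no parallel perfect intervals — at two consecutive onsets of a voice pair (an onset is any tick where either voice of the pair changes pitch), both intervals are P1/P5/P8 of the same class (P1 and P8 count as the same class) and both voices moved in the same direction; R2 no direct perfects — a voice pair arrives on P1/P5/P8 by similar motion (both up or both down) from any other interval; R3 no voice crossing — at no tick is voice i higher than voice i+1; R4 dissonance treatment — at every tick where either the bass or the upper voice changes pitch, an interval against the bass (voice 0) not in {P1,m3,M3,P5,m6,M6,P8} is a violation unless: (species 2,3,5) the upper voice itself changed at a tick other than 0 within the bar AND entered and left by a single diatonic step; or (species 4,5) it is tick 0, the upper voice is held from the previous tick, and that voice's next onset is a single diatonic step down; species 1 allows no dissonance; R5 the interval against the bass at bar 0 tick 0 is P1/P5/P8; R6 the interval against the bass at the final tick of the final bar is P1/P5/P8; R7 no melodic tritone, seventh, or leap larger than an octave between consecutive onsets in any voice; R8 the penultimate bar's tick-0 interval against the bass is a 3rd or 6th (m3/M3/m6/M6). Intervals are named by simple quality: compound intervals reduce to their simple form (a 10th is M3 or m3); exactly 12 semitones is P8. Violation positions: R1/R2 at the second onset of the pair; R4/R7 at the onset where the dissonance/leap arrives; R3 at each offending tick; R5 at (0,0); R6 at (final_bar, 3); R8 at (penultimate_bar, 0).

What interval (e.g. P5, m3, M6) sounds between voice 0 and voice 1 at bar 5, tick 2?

voice 0=F3 voice 1=D4 -> M6

M6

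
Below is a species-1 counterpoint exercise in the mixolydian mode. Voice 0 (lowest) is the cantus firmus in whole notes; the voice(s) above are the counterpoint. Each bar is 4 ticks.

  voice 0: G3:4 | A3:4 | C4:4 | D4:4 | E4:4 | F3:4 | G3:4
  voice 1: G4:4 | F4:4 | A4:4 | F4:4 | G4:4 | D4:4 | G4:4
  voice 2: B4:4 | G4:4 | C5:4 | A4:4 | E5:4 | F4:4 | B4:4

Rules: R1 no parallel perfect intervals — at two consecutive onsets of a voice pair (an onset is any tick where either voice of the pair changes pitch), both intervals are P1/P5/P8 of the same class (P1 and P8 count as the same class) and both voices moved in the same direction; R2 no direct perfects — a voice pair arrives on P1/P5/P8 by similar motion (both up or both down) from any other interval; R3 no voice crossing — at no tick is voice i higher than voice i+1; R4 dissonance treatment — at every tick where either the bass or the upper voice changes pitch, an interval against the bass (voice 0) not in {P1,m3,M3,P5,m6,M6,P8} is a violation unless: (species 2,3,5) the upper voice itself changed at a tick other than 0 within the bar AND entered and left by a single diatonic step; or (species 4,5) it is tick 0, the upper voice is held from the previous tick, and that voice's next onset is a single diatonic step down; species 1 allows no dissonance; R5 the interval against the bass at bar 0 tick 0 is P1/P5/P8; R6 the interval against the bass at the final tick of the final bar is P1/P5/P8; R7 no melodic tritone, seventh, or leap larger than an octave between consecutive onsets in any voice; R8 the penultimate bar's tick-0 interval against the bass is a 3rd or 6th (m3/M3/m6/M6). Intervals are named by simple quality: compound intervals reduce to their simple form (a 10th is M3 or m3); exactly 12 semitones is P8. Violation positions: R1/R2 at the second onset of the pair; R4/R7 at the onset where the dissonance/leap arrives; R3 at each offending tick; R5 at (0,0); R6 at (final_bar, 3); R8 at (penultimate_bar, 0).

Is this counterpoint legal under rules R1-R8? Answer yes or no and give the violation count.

No (11 violations)

bar 0: v0=G3 v1=G4 v2=B4 (M3)
bar 1: v0=A3 v1=F4 v2=G4 (m7)
bar 2: v0=C4 v1=A4 v2=C5 (P8)
bar 3: v0=D4 v1=F4 v2=A4 (P5)
bar 4: v0=E4 v1=G4 v2=E5 (P8)
bar 5: v0=F3 v1=D4 v2=F4 (P8)
bar 6: v0=G3 v1=G4 v2=B4 (M3)
  R5 @ bar0.0: opens on M3
  R4 @ bar1.0: A3/G4 m7 untreated
  R2 @ bar2.0: A3/G4 m7 -> C4/C5 P8 similar
  R2 @ bar4.0: D4/A4 P5 -> E4/E5 P8 similar
  R1 @ bar5.0: E4/E5 P8 -> F3/F4 P8 similar
  R7 @ bar5.0: E4->F3 leap 11st
  R7 @ bar5.0: E5->F4 leap 11st
  R8 @ bar5.0: penult P8 not 3rd/6th
  R2 @ bar6.0: F3/D4 M6 -> G3/G4 P8 similar
  R7 @ bar6.0: F4->B4 leap 6st
  R6 @ bar6.3: closes on M3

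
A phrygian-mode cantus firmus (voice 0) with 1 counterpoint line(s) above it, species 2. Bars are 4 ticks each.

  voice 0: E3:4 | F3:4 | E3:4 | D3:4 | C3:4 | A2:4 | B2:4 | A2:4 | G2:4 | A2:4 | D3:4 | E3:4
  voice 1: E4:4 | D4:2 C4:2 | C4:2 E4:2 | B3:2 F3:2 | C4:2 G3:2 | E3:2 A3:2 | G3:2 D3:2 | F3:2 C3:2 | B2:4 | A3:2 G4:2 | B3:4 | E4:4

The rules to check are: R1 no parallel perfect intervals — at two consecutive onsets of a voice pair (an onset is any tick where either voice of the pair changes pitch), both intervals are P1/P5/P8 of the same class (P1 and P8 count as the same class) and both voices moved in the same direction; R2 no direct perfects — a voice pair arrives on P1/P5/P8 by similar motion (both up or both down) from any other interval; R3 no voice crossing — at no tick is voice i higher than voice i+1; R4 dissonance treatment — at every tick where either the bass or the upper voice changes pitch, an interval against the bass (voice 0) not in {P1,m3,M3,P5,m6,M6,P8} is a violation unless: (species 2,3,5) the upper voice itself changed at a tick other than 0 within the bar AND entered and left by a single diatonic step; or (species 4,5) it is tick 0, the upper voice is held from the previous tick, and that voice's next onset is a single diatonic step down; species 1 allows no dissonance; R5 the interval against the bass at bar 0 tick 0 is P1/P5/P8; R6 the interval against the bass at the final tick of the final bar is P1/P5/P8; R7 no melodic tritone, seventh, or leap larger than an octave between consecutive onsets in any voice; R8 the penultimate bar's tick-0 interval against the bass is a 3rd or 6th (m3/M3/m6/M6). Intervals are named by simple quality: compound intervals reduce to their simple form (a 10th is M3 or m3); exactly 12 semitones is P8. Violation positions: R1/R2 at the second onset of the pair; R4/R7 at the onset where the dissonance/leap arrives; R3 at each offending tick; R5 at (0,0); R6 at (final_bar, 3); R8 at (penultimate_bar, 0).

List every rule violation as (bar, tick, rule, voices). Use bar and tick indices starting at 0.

bar 0: v0=E3 v1=E4 downbeat P8
bar 1: v0=F3 v1=D4 downbeat M6
bar 2: v0=E3 v1=C4 downbeat m6
bar 3: v0=D3 v1=B3 downbeat M6
bar 4: v0=C3 v1=C4 downbeat P8
bar 5: v0=A2 v1=E3 downbeat P5
bar 6: v0=B2 v1=G3 downbeat m6
bar 7: v0=A2 v1=F3 downbeat m6
bar 8: v0=G2 v1=B2 downbeat M3
bar 9: v0=A2 v1=A3 downbeat P8
bar 10: v0=D3 v1=B3 downbeat M6
bar 11: v0=E3 v1=E4 downbeat P8
  -> R7 @ bar 3 tick 2 v(1,): B3->F3 leap 6st
  -> R1 @ bar 5 tick 0 v(0, 1): C3/G3 P5 -> A2/E3 P5 similar
  -> R2 @ bar 9 tick 0 v(0, 1): G2/B2 M3 -> A2/A3 P8 similar
  -> R7 @ bar 9 tick 0 v(1,): B2->A3 leap 10st
  -> R4 @ bar 9 tick 2 v(0, 1): A2/G4 m7 untreated
  -> R7 @ bar 9 tick 2 v(1,): A3->G4 leap 10st
  -> R2 @ bar 11 tick 0 v(0, 1): D3/B3 M6 -> E3/E4 P8 similar

(3, 2, R7, (1,))
(5, 0, R1, (0, 1))
(9, 0, R2, (0, 1))
(9, 0, R7, (1,))
(9, 2, R4, (0, 1))
(9, 2, R7, (1,))
(11, 0, R2, (0, 1))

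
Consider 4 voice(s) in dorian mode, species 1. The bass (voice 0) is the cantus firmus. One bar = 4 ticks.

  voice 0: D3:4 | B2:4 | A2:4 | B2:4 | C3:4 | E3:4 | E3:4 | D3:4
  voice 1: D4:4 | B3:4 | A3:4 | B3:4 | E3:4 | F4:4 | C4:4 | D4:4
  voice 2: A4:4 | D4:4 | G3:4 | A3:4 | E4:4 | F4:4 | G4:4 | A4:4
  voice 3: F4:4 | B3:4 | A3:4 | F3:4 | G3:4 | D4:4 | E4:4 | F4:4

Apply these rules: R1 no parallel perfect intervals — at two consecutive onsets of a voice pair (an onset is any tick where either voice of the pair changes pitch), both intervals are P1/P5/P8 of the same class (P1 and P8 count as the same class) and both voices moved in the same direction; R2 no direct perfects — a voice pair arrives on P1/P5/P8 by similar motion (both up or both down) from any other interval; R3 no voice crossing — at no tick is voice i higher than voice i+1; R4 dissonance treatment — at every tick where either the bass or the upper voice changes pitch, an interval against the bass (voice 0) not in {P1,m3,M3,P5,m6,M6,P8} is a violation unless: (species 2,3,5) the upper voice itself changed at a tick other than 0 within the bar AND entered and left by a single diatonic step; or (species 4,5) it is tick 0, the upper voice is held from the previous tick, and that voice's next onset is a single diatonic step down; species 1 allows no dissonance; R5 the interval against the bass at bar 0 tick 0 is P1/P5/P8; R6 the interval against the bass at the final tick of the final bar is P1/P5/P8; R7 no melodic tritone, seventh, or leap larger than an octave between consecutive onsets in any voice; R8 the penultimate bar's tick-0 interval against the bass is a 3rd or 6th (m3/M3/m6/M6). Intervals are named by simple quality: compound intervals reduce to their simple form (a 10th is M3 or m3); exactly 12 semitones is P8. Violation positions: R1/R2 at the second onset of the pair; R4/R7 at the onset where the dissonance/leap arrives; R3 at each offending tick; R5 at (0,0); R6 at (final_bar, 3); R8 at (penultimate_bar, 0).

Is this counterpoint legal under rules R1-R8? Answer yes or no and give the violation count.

bar 0: v0=D3 v1=D4 v2=A4 v3=F4 (m3)
bar 1: v0=B2 v1=B3 v2=D4 v3=B3 (P8)
bar 2: v0=A2 v1=A3 v2=G3 v3=A3 (P8)
bar 3: v0=B2 v1=B3 v2=A3 v3=F3 (TT)
bar 4: v0=C3 v1=E3 v2=E4 v3=G3 (P5)
bar 5: v0=E3 v1=F4 v2=F4 v3=D4 (m7)
bar 6: v0=E3 v1=C4 v2=G4 v3=E4 (P8)
bar 7: v0=D3 v1=D4 v2=A4 v3=F4 (m3)
  R3 @ bar0.0: A4 above F4
  R5 @ bar0.0: opens on m3
  R3 @ bar0.1: A4 above F4
  R3 @ bar0.2: A4 above F4
  R3 @ bar0.3: A4 above F4
  R1 @ bar1.0: D3/D4 P8 -> B2/B3 P8 similar
  R2 @ bar1.0: D3/F4 m3 -> B2/B3 P8 similar
  R2 @ bar1.0: D4/F4 m3 -> B3/B3 P1 similar
  R3 @ bar1.0: D4 above B3
  R7 @ bar1.0: F4->B3 leap 6st
  R3 @ bar1.1: D4 above B3
  R3 @ bar1.2: D4 above B3
  R3 @ bar1.3: D4 above B3
  R1 @ bar2.0: B2/B3 P8 -> A2/A3 P8 similar
  R1 @ bar2.0: B2/B3 P8 -> A2/A3 P8 similar
  R1 @ bar2.0: B3/B3 P1 -> A3/A3 P1 similar
  R3 @ bar2.0: A3 above G3
  R4 @ bar2.0: A2/G3 m7 untreated
  R3 @ bar2.1: A3 above G3
  R3 @ bar2.2: A3 above G3
  R3 @ bar2.3: A3 above G3
  R1 @ bar3.0: A2/A3 P8 -> B2/B3 P8 similar
  R3 @ bar3.0: B3 above A3
  R3 @ bar3.0: A3 above F3
  R4 @ bar3.0: B2/A3 m7 untreated
  R4 @ bar3.0: B2/F3 TT untreated
  R3 @ bar3.1: B3 above A3
  R3 @ bar3.1: A3 above F3
  R3 @ bar3.2: B3 above A3
  R3 @ bar3.2: A3 above F3
  R3 @ bar3.3: B3 above A3
  R3 @ bar3.3: A3 above F3
  R2 @ bar4.0: B2/F3 TT -> C3/G3 P5 similar
  R3 @ bar4.0: E4 above G3
  R3 @ bar4.1: E4 above G3
  R3 @ bar4.2: E4 above G3
  R3 @ bar4.3: E4 above G3
  R1 @ bar5.0: E3/E4 P8 -> F4/F4 P1 similar
  R3 @ bar5.0: F4 above D4
  R4 @ bar5.0: E3/F4 m2 untreated
  R4 @ bar5.0: E3/F4 m2 untreated
  R4 @ bar5.0: E3/D4 m7 untreated
  R7 @ bar5.0: E3->F4 leap 13st
  R3 @ bar5.1: F4 above D4
  R3 @ bar5.2: F4 above D4
  R3 @ bar5.3: F4 above D4
  R3 @ bar6.0: G4 above E4
  R8 @ bar6.0: penult P8 not 3rd/6th
  R3 @ bar6.1: G4 above E4
  R3 @ bar6.2: G4 above E4
  R3 @ bar6.3: G4 above E4
  R1 @ bar7.0: C4/G4 P5 -> D4/A4 P5 similar
  R3 @ bar7.0: A4 above F4
  R3 @ bar7.1: A4 above F4
  R3 @ bar7.2: A4 above F4
  R3 @ bar7.3: A4 above F4
  R6 @ bar7.3: closes on m3

No (57 violations)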